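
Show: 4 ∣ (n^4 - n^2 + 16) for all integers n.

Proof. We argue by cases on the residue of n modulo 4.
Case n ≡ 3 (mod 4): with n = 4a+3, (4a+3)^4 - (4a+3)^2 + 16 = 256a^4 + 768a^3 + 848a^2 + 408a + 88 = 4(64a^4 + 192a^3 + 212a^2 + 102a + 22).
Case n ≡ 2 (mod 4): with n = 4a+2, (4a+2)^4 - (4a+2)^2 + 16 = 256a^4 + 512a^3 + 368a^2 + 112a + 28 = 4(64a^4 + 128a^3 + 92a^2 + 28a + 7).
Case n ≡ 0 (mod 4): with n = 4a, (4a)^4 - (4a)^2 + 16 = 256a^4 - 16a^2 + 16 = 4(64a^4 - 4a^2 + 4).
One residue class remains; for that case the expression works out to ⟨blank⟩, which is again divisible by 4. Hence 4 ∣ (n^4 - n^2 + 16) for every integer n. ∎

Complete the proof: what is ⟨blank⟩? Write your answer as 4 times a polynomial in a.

4(64a^4 + 64a^3 + 20a^2 + 2a + 4)

The residues treated are {3, 2, 0}, so the missing case is n ≡ 1 (mod 4); write n = 4a+1.
Then (4a+1)^4 - (4a+1)^2 + 16 = 256a^4 + 256a^3 + 80a^2 + 8a + 16 = 4(64a^4 + 64a^3 + 20a^2 + 2a + 4).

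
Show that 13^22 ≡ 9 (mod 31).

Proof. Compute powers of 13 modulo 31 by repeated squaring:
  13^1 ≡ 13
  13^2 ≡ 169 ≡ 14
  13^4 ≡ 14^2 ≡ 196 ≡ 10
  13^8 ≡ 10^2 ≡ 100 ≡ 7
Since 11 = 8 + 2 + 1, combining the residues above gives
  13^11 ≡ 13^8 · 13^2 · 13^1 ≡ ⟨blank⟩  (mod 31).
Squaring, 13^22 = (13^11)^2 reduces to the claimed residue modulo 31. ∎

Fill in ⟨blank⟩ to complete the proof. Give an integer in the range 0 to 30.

13^8 · 13^2 · 13^1 ≡ 7 · 14 · 13 = 1274.
1274 mod 31 = 3, so 13^11 ≡ 3 (mod 31).

3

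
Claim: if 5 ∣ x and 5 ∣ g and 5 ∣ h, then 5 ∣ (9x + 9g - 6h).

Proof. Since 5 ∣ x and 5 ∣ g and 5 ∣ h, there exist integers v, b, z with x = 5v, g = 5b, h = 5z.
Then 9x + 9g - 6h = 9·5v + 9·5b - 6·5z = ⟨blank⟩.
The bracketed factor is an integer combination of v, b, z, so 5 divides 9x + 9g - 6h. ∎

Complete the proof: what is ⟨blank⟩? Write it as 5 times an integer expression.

Each term has a factor of 5: 9·5v + 9·5b - 6·5z = 5·(9b + 9v - 6z).
Since 9b + 9v - 6z is an integer, 5 ∣ (9x + 9g - 6h).

5(9b + 9v - 6z)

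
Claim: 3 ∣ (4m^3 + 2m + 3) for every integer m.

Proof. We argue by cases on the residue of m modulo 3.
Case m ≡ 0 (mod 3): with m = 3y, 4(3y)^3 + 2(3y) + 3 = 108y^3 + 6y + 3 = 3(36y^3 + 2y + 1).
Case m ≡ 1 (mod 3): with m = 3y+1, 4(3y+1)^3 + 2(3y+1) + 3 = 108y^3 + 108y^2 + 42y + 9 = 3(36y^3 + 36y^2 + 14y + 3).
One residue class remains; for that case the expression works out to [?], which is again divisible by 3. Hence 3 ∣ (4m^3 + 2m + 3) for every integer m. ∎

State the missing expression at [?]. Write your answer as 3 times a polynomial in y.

3(36y^3 + 72y^2 + 50y + 13)

Only m ≡ 2 (mod 3) is unaccounted for. Put m = 3y+2:
4(3y+2)^3 + 2(3y+2) + 3 expands to 108y^3 + 216y^2 + 150y + 39,
and factoring out 3 leaves 3(36y^3 + 72y^2 + 50y + 13).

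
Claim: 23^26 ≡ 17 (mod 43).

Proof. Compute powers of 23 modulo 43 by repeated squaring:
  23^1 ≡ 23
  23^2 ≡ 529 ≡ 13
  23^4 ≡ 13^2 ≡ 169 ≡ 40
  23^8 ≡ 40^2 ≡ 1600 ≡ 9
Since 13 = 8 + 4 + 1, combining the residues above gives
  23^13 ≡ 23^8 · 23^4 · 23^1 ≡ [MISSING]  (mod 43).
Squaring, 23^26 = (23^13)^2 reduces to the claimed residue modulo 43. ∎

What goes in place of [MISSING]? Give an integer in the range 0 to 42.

23^8 · 23^4 · 23^1 ≡ 9 · 40 · 23 = 8280.
8280 mod 43 = 24, so 23^13 ≡ 24 (mod 43).

24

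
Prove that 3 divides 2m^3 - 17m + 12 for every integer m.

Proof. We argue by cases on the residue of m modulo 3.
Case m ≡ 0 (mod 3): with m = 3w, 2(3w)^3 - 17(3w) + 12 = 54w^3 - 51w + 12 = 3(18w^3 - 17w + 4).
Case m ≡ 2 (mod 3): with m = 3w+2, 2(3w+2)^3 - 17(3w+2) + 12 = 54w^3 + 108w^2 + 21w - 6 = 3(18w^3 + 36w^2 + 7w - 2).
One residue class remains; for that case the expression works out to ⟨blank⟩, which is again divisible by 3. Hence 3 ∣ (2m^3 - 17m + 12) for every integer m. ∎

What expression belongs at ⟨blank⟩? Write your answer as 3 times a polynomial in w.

The residues treated are {0, 2}, so the missing case is m ≡ 1 (mod 3); write m = 3w+1.
Then 2(3w+1)^3 - 17(3w+1) + 12 = 54w^3 + 54w^2 - 33w - 3 = 3(18w^3 + 18w^2 - 11w - 1).

3(18w^3 + 18w^2 - 11w - 1)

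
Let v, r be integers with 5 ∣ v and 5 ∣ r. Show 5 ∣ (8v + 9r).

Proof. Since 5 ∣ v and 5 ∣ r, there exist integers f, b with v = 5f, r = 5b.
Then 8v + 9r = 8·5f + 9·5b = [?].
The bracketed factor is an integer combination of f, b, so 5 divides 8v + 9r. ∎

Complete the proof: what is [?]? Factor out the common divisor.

Each term has a factor of 5: 8·5f + 9·5b = 5·(9b + 8f).
Since 9b + 8f is an integer, 5 ∣ (8v + 9r).

5(9b + 8f)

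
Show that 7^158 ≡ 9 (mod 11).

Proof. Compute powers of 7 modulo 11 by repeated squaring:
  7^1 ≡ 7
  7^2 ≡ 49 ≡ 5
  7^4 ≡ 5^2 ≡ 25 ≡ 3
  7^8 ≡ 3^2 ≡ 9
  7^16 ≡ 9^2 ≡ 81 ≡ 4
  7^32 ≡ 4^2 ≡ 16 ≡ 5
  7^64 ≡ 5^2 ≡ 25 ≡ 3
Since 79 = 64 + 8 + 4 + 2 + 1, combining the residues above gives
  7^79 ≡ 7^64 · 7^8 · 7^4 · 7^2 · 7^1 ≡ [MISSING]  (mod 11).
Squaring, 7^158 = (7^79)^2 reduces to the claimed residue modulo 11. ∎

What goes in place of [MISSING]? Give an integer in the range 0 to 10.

7^64 · 7^8 · 7^4 · 7^2 · 7^1 ≡ 3 · 9 · 3 · 5 · 7 = 2835.
2835 mod 11 = 8, so 7^79 ≡ 8 (mod 11).

8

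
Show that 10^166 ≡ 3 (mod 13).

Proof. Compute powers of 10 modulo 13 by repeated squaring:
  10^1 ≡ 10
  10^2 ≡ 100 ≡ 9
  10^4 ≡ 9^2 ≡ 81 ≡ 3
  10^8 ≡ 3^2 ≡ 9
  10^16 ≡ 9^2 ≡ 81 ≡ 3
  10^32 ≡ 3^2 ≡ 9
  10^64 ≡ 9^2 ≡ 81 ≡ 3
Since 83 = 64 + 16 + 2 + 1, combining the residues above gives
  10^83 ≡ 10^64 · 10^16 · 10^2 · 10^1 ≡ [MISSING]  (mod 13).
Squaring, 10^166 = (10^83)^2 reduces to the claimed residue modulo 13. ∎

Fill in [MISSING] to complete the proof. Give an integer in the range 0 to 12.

4

Multiply the listed residues: 3 · 3 · 9 · 10 = 9 → 81 → 810.
Reducing modulo 13: 810 = 62·13 + 4, so 10^83 ≡ 4.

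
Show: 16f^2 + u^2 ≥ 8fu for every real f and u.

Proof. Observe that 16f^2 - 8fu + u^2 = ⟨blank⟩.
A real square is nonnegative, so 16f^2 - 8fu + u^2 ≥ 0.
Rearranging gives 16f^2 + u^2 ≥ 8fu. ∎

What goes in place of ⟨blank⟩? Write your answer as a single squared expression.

The leading and trailing coefficients are 4^2 and 1^2, and 8 = 2·4·1, so the trinomial is (4f - u)^2.
Hence 16f^2 - 8fu + u^2 ≥ 0.

(4f - u)^2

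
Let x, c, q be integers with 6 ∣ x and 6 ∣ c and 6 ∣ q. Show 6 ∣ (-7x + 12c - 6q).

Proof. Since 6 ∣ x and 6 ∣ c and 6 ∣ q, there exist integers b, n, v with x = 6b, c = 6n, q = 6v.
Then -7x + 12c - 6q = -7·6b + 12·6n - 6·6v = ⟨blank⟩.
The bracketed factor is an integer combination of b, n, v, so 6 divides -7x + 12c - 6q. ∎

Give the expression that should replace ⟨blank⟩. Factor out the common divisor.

Pull the common 6 out of every term: -7·6b + 12·6n - 6·6v = 6(-7b + 12n - 6v).
-7b + 12n - 6v is an integer, which exhibits the divisibility.

6(-7b + 12n - 6v)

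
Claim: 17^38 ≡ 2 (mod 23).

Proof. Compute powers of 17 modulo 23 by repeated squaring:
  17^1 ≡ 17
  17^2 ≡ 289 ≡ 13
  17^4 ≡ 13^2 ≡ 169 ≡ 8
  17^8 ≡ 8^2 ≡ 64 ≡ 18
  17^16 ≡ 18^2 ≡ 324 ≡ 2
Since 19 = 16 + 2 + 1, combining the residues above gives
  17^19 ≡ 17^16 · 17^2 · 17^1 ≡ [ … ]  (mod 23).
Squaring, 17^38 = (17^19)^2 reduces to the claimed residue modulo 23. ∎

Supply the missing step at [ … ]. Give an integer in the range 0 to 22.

Multiply the listed residues: 2 · 13 · 17 = 26 → 442.
Reducing modulo 23: 442 = 19·23 + 5, so 17^19 ≡ 5.

5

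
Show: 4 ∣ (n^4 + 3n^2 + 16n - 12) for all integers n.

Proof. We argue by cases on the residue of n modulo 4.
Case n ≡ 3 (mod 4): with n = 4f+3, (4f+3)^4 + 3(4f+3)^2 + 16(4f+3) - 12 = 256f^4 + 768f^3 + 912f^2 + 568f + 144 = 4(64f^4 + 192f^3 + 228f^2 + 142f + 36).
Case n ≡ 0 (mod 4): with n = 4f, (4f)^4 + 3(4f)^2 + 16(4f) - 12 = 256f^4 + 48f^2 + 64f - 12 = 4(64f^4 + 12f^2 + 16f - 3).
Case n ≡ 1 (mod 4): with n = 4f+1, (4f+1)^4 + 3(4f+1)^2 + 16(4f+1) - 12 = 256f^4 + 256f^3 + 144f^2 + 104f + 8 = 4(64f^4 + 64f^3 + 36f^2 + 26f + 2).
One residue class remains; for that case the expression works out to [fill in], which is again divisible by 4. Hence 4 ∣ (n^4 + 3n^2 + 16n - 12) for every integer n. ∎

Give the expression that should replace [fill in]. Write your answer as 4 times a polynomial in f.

Only n ≡ 2 (mod 4) is unaccounted for. Put n = 4f+2:
(4f+2)^4 + 3(4f+2)^2 + 16(4f+2) - 12 expands to 256f^4 + 512f^3 + 432f^2 + 240f + 48,
and factoring out 4 leaves 4(64f^4 + 128f^3 + 108f^2 + 60f + 12).

4(64f^4 + 128f^3 + 108f^2 + 60f + 12)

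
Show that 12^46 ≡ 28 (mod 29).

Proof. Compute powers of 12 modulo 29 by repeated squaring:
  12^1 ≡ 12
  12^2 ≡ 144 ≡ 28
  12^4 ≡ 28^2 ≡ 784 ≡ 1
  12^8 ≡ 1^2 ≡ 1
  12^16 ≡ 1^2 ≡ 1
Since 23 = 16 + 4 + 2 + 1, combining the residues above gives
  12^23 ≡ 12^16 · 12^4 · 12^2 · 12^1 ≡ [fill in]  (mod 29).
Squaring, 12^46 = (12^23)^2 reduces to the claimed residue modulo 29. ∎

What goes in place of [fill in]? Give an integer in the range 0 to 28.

17

12^16 · 12^4 · 12^2 · 12^1 ≡ 1 · 1 · 28 · 12 = 336.
336 mod 29 = 17, so 12^23 ≡ 17 (mod 29).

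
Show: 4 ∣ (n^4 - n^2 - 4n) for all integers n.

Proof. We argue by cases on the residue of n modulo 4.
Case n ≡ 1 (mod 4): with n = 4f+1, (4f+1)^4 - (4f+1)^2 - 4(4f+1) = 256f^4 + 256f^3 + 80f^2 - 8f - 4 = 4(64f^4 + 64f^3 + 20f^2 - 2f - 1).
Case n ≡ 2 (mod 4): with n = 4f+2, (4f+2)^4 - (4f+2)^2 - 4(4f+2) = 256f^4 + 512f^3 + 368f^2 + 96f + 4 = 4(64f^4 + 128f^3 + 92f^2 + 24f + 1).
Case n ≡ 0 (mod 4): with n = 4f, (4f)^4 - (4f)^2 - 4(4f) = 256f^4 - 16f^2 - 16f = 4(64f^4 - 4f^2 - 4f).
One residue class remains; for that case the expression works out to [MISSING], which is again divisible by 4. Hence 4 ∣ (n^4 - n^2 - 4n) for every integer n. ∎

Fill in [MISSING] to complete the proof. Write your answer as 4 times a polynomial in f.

The residues treated are {1, 2, 0}, so the missing case is n ≡ 3 (mod 4); write n = 4f+3.
Then (4f+3)^4 - (4f+3)^2 - 4(4f+3) = 256f^4 + 768f^3 + 848f^2 + 392f + 60 = 4(64f^4 + 192f^3 + 212f^2 + 98f + 15).

4(64f^4 + 192f^3 + 212f^2 + 98f + 15)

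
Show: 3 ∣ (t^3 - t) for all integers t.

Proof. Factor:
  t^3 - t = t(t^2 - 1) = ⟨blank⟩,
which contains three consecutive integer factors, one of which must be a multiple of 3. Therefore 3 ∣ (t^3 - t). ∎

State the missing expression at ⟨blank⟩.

t(t^2 - 1) = t(t - 1)(t + 1) = (t - 1)t(t + 1).
These three factors are consecutive integers, so their product is divisible by 3.

(t - 1)t(t + 1)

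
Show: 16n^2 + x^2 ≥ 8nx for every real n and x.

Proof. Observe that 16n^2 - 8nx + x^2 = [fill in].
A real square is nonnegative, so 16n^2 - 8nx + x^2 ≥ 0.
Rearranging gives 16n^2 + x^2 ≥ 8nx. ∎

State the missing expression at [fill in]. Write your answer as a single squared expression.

The leading and trailing coefficients are 4^2 and 1^2, and 8 = 2·4·1, so the trinomial is (4n - x)^2.
Hence 16n^2 - 8nx + x^2 ≥ 0.

(4n - x)^2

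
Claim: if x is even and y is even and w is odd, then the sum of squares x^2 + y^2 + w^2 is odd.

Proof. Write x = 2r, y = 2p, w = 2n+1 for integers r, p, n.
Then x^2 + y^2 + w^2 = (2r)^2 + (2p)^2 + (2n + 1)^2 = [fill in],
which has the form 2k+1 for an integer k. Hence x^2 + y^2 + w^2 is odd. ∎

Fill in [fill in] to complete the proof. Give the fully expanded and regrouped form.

Expanding: (2r)^2 + (2p)^2 + (2n + 1)^2 = 4n^2 + 4n + 4p^2 + 4r^2 + 1.
Every term except the constant is even, so this is 2(2n^2 + 2n + 2p^2 + 2r^2) + 1,
and 2n^2 + 2n + 2p^2 + 2r^2 ∈ ℤ gives the required form.

2(2n^2 + 2n + 2p^2 + 2r^2) + 1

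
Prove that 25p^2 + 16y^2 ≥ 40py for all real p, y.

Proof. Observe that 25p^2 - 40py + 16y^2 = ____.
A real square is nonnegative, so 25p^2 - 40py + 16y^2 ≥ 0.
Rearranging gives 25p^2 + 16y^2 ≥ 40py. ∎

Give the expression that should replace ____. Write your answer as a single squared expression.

(5p - 4y)^2

25p^2 - 40py + 16y^2 is a perfect-square trinomial: the outer terms are (5p)^2 and (4y)^2, and the cross term is -2·5p·4y.
So 25p^2 - 40py + 16y^2 = (5p - 4y)^2 ≥ 0.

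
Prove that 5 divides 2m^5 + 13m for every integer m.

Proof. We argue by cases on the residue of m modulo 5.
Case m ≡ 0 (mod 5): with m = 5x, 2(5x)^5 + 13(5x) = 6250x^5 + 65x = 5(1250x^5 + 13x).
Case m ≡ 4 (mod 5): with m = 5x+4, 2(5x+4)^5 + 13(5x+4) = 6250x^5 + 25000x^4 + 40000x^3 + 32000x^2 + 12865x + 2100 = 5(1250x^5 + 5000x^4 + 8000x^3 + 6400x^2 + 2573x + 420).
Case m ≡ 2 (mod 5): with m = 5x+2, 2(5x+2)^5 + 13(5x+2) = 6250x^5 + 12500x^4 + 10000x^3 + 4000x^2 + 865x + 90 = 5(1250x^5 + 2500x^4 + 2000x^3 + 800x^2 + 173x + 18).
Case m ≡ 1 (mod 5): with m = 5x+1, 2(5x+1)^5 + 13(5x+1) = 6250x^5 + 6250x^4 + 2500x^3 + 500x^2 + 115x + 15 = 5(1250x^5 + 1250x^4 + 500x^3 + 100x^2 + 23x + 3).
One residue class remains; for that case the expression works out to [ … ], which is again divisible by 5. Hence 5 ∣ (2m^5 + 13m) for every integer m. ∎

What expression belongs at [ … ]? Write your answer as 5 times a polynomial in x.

5(1250x^5 + 3750x^4 + 4500x^3 + 2700x^2 + 823x + 105)

The residues treated are {0, 4, 2, 1}, so the missing case is m ≡ 3 (mod 5); write m = 5x+3.
Then 2(5x+3)^5 + 13(5x+3) = 6250x^5 + 18750x^4 + 22500x^3 + 13500x^2 + 4115x + 525 = 5(1250x^5 + 3750x^4 + 4500x^3 + 2700x^2 + 823x + 105).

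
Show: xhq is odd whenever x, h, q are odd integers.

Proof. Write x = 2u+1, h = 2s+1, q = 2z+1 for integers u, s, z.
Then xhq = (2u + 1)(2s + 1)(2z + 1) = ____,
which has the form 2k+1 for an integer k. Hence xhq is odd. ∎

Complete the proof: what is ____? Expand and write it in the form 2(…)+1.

(2u + 1)(2s + 1)(2z + 1) = 8suz + 4su + 4sz + 2s + 4uz + 2u + 2z + 1
= 2(4suz + 2su + 2sz + s + 2uz + u + z) + 1.
Since 4suz + 2su + 2sz + s + 2uz + u + z is an integer, the product is of the form 2k+1 for an integer k.

2(4suz + 2su + 2sz + s + 2uz + u + z) + 1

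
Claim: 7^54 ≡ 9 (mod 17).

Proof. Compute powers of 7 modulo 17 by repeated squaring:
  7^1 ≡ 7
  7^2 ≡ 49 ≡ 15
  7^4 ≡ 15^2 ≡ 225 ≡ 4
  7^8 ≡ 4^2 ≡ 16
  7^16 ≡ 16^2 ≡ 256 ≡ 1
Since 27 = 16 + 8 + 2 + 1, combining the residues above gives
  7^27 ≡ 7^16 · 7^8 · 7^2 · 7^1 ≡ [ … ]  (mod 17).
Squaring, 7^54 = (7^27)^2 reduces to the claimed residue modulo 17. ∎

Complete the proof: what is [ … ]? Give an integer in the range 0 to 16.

14

7^16 · 7^8 · 7^2 · 7^1 ≡ 1 · 16 · 15 · 7 = 1680.
1680 mod 17 = 14, so 7^27 ≡ 14 (mod 17).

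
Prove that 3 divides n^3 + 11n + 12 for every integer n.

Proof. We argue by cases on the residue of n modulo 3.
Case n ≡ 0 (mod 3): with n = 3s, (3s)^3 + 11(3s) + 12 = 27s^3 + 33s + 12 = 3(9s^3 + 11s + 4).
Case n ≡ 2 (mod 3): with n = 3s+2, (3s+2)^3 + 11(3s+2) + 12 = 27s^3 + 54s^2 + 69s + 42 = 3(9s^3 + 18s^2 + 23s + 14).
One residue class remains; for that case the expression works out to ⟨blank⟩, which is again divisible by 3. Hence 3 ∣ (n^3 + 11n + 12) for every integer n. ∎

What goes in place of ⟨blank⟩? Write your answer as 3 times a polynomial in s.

3(9s^3 + 9s^2 + 14s + 8)

The residues treated are {0, 2}, so the missing case is n ≡ 1 (mod 3); write n = 3s+1.
Then (3s+1)^3 + 11(3s+1) + 12 = 27s^3 + 27s^2 + 42s + 24 = 3(9s^3 + 9s^2 + 14s + 8).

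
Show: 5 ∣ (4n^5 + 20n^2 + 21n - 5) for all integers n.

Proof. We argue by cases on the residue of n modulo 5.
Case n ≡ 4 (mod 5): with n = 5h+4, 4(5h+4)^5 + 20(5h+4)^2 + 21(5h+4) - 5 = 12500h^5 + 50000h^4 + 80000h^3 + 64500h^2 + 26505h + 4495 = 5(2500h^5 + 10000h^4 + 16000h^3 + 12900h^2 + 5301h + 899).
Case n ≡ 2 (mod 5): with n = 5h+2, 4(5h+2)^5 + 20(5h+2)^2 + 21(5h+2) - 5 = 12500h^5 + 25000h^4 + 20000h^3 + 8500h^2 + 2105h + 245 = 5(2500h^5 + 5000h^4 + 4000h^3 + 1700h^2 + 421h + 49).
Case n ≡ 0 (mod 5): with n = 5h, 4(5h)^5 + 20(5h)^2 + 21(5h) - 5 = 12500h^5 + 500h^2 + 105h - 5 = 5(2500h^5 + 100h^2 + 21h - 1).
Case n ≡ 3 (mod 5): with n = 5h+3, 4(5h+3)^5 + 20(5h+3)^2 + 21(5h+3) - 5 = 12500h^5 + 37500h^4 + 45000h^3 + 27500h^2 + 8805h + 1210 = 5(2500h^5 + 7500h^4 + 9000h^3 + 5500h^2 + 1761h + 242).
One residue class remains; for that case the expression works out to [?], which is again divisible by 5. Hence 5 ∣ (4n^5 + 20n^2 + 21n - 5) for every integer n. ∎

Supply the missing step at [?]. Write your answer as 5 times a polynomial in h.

The residues treated are {4, 2, 0, 3}, so the missing case is n ≡ 1 (mod 5); write n = 5h+1.
Then 4(5h+1)^5 + 20(5h+1)^2 + 21(5h+1) - 5 = 12500h^5 + 12500h^4 + 5000h^3 + 1500h^2 + 405h + 40 = 5(2500h^5 + 2500h^4 + 1000h^3 + 300h^2 + 81h + 8).

5(2500h^5 + 2500h^4 + 1000h^3 + 300h^2 + 81h + 8)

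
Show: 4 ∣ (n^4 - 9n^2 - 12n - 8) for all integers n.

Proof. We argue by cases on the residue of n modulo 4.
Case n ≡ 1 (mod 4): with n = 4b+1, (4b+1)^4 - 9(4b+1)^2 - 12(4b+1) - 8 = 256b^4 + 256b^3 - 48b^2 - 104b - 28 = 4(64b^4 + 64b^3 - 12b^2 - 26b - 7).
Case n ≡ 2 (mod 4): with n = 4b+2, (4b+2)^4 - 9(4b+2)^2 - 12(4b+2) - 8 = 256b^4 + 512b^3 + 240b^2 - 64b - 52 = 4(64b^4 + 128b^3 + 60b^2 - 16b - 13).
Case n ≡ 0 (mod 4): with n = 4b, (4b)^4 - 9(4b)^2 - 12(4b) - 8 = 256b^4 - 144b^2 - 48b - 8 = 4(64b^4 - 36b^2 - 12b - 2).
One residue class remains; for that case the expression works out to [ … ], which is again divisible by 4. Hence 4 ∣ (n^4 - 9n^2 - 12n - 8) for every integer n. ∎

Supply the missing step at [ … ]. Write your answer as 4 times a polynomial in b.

4(64b^4 + 192b^3 + 180b^2 + 42b - 11)

The residues treated are {1, 2, 0}, so the missing case is n ≡ 3 (mod 4); write n = 4b+3.
Then (4b+3)^4 - 9(4b+3)^2 - 12(4b+3) - 8 = 256b^4 + 768b^3 + 720b^2 + 168b - 44 = 4(64b^4 + 192b^3 + 180b^2 + 42b - 11).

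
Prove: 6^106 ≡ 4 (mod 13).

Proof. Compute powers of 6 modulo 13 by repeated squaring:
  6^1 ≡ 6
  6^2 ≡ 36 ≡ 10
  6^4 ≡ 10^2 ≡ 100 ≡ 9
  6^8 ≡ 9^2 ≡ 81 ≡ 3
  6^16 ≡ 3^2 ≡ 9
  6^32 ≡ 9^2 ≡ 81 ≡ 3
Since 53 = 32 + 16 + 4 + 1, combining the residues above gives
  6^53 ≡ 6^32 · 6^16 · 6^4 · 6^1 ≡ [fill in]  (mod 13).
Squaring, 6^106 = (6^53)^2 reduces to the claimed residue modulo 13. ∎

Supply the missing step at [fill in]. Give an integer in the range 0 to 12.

2

Multiply the listed residues: 3 · 9 · 9 · 6 = 27 → 243 → 1458.
Reducing modulo 13: 1458 = 112·13 + 2, so 6^53 ≡ 2.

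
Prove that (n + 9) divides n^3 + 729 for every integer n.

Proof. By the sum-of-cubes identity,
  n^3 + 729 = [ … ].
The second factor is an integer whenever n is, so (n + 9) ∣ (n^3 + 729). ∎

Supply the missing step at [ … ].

Polynomial division of n^3 + 729 by n + 9 leaves remainder 0 and quotient n^2 - 9n + 81.
Hence n^3 + 729 = (n + 9)(n^2 - 9n + 81).

(n + 9)(n^2 - 9n + 81)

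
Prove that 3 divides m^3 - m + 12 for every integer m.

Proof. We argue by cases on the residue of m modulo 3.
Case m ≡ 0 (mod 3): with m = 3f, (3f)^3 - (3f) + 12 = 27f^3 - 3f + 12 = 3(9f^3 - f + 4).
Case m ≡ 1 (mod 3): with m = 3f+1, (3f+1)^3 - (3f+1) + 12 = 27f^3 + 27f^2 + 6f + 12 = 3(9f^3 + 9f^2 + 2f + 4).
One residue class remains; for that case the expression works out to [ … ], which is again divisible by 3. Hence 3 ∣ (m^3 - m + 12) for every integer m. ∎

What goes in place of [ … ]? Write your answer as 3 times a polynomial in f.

3(9f^3 + 18f^2 + 11f + 6)

Only m ≡ 2 (mod 3) is unaccounted for. Put m = 3f+2:
(3f+2)^3 - (3f+2) + 12 expands to 27f^3 + 54f^2 + 33f + 18,
and factoring out 3 leaves 3(9f^3 + 18f^2 + 11f + 6).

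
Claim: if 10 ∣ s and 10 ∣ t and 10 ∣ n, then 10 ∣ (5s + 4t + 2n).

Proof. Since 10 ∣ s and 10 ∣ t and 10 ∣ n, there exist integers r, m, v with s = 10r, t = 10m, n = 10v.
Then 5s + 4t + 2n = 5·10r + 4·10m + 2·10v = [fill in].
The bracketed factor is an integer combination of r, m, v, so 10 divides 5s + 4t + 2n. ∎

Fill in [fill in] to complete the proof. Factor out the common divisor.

Each term has a factor of 10: 5·10r + 4·10m + 2·10v = 10·(4m + 5r + 2v).
Since 4m + 5r + 2v is an integer, 10 ∣ (5s + 4t + 2n).

10(4m + 5r + 2v)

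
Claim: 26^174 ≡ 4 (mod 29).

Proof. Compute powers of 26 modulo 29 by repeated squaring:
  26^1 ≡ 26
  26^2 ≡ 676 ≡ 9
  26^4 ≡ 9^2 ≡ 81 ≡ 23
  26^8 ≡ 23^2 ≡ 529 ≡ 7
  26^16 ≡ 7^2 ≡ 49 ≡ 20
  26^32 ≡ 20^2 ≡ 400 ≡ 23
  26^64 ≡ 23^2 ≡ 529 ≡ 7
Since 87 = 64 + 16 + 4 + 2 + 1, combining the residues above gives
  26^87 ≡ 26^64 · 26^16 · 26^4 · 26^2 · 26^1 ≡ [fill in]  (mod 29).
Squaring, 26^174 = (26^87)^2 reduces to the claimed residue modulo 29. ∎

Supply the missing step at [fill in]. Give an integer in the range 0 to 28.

2

Multiply the listed residues: 7 · 20 · 23 · 9 · 26 = 140 → 3220 → 28980 → 753480.
Reducing modulo 29: 753480 = 25982·29 + 2, so 26^87 ≡ 2.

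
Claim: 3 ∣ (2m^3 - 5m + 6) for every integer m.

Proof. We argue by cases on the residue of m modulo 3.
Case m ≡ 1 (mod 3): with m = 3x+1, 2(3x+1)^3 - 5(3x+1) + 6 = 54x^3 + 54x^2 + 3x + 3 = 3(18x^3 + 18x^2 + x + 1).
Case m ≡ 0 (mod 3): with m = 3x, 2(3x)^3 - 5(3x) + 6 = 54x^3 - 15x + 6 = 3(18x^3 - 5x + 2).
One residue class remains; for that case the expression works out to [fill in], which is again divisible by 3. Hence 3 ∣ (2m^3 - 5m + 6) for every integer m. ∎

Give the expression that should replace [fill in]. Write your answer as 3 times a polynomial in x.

3(18x^3 + 36x^2 + 19x + 4)

Only m ≡ 2 (mod 3) is unaccounted for. Put m = 3x+2:
2(3x+2)^3 - 5(3x+2) + 6 expands to 54x^3 + 108x^2 + 57x + 12,
and factoring out 3 leaves 3(18x^3 + 36x^2 + 19x + 4).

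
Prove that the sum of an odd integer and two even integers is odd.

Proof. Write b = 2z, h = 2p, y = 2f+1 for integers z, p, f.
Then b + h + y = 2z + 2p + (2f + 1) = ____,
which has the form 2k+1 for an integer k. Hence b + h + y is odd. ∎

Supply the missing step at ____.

2(f + p + z) + 1

Expanding: 2z + 2p + (2f + 1) = 2f + 2p + 2z + 1.
Every term except the constant is even, so this is 2(f + p + z) + 1,
and f + p + z ∈ ℤ gives the required form.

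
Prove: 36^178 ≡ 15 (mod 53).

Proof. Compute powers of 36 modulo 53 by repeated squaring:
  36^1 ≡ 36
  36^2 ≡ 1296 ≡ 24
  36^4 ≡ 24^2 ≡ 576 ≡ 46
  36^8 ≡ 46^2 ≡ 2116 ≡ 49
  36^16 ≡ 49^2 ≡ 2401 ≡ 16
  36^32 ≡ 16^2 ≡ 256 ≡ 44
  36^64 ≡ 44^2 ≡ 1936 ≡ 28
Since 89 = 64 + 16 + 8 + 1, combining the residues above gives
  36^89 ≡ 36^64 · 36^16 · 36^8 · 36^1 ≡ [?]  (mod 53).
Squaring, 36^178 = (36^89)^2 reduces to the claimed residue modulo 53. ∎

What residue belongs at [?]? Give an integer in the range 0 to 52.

Multiply the listed residues: 28 · 16 · 49 · 36 = 448 → 21952 → 790272.
Reducing modulo 53: 790272 = 14910·53 + 42, so 36^89 ≡ 42.

42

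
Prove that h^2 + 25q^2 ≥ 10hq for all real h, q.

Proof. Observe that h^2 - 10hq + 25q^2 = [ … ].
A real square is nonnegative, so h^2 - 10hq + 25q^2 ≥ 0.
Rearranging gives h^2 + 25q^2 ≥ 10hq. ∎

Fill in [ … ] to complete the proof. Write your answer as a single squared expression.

(h - 5q)^2

h^2 - 10hq + 25q^2 is a perfect-square trinomial: the outer terms are (h)^2 and (5q)^2, and the cross term is -2·h·5q.
So h^2 - 10hq + 25q^2 = (h - 5q)^2 ≥ 0.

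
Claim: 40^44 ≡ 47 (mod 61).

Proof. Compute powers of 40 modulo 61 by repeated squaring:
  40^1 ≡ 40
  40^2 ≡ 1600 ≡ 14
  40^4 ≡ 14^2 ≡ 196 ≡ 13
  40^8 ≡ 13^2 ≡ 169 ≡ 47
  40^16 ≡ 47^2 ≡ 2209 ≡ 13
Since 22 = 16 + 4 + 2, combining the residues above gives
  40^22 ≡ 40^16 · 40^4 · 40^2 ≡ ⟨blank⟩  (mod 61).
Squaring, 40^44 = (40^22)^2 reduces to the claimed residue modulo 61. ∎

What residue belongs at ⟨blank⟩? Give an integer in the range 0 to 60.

48

Multiply the listed residues: 13 · 13 · 14 = 169 → 2366.
Reducing modulo 61: 2366 = 38·61 + 48, so 40^22 ≡ 48.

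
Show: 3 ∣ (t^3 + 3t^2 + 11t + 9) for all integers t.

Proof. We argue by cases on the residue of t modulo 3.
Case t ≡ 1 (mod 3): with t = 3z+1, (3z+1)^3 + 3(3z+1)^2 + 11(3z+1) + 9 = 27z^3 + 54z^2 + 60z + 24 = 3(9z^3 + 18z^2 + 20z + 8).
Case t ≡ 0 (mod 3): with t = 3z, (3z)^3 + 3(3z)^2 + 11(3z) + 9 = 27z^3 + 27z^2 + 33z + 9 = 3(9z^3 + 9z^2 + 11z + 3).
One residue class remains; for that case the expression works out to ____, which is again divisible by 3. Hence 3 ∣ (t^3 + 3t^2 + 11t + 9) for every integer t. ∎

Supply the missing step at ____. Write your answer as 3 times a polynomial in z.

3(9z^3 + 27z^2 + 35z + 17)

The residues treated are {1, 0}, so the missing case is t ≡ 2 (mod 3); write t = 3z+2.
Then (3z+2)^3 + 3(3z+2)^2 + 11(3z+2) + 9 = 27z^3 + 81z^2 + 105z + 51 = 3(9z^3 + 27z^2 + 35z + 17).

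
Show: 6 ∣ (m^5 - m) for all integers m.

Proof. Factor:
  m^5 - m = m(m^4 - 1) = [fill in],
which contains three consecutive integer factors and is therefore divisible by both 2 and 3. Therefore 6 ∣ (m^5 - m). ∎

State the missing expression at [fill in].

(m - 1)m(m + 1)(m^2 + 1)

m^4 - 1 = (m^2 - 1)(m^2 + 1), and m^2 - 1 = (m-1)(m+1).
So m(m^4 - 1) = (m - 1)m(m + 1)(m^2 + 1).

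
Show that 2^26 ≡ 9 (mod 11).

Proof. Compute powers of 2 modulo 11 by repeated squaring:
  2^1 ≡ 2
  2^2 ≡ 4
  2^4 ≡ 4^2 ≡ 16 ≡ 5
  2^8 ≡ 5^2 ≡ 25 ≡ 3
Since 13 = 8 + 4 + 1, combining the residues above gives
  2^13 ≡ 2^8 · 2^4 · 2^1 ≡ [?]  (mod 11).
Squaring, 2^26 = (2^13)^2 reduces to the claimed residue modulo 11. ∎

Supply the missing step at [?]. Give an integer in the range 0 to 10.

8

2^8 · 2^4 · 2^1 ≡ 3 · 5 · 2 = 30.
30 mod 11 = 8, so 2^13 ≡ 8 (mod 11).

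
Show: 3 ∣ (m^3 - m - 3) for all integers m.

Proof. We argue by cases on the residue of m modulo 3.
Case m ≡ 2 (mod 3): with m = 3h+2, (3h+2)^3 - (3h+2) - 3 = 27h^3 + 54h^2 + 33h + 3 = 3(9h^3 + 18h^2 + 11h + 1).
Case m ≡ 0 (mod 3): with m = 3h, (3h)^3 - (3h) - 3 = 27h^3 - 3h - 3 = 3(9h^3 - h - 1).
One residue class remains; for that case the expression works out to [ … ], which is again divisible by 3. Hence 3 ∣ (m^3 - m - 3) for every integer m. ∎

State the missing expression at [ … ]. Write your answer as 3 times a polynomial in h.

The residues treated are {2, 0}, so the missing case is m ≡ 1 (mod 3); write m = 3h+1.
Then (3h+1)^3 - (3h+1) - 3 = 27h^3 + 27h^2 + 6h - 3 = 3(9h^3 + 9h^2 + 2h - 1).

3(9h^3 + 9h^2 + 2h - 1)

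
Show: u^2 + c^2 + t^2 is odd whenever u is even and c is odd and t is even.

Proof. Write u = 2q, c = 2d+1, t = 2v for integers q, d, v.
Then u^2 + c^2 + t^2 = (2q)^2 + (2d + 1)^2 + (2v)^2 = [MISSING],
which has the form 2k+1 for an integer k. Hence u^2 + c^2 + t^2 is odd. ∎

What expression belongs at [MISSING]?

2(2d^2 + 2d + 2q^2 + 2v^2) + 1

(2q)^2 + (2d + 1)^2 + (2v)^2 = 4d^2 + 4d + 4q^2 + 4v^2 + 1
= 2(2d^2 + 2d + 2q^2 + 2v^2) + 1.
Since 2d^2 + 2d + 2q^2 + 2v^2 is an integer, the sum of squares is of the form 2k+1 for an integer k.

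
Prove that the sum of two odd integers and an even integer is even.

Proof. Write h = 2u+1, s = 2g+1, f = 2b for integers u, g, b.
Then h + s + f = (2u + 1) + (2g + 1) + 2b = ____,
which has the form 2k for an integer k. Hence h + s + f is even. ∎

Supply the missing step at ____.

Expanding: (2u + 1) + (2g + 1) + 2b = 2b + 2g + 2u + 2.
Every term is even; pulling out the factor of 2 gives 2(b + g + u + 1).

2(b + g + u + 1)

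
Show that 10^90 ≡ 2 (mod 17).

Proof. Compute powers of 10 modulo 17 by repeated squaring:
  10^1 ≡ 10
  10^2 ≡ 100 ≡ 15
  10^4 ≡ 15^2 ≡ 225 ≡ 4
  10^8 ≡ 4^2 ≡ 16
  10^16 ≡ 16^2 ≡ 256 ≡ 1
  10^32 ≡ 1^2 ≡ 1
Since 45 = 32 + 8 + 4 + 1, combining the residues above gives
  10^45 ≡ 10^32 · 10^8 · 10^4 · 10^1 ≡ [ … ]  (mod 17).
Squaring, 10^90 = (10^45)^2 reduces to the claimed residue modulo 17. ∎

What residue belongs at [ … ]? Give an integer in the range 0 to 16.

11

Multiply the listed residues: 1 · 16 · 4 · 10 = 16 → 64 → 640.
Reducing modulo 17: 640 = 37·17 + 11, so 10^45 ≡ 11.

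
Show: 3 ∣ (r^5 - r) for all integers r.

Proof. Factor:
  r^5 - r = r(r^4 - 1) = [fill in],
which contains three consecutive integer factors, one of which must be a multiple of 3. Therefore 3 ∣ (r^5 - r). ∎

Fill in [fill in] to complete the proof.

r^4 - 1 = (r^2 - 1)(r^2 + 1), and r^2 - 1 = (r-1)(r+1).
So r(r^4 - 1) = (r - 1)r(r + 1)(r^2 + 1).

(r - 1)r(r + 1)(r^2 + 1)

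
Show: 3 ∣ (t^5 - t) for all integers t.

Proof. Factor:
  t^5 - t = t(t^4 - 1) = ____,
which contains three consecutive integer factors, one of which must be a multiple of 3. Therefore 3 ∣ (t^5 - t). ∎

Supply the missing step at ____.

(t - 1)t(t + 1)(t^2 + 1)

t^4 - 1 = (t^2 - 1)(t^2 + 1), and t^2 - 1 = (t-1)(t+1).
So t(t^4 - 1) = (t - 1)t(t + 1)(t^2 + 1).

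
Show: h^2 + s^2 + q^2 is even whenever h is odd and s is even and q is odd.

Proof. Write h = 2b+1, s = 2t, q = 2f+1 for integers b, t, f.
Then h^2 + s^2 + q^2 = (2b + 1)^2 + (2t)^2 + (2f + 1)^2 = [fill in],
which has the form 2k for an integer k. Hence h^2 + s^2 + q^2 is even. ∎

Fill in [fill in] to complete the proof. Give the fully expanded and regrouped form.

2(2b^2 + 2b + 2f^2 + 2f + 2t^2 + 1)

Expanding: (2b + 1)^2 + (2t)^2 + (2f + 1)^2 = 4b^2 + 4b + 4f^2 + 4f + 4t^2 + 2.
Every term is even; pulling out the factor of 2 gives 2(2b^2 + 2b + 2f^2 + 2f + 2t^2 + 1).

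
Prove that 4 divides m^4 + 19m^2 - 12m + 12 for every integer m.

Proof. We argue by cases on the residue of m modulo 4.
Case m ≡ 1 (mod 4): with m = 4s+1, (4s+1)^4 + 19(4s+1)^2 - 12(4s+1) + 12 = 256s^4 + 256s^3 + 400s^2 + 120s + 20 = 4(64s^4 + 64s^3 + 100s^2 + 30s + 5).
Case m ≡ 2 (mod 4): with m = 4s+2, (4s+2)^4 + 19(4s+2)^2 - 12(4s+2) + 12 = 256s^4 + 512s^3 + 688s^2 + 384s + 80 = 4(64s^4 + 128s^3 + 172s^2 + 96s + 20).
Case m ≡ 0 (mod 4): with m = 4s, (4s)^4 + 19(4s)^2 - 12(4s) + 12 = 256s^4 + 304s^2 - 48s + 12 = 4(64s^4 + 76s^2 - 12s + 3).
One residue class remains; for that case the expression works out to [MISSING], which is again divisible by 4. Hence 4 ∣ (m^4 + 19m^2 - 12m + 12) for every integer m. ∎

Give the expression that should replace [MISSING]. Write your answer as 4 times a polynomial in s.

The residues treated are {1, 2, 0}, so the missing case is m ≡ 3 (mod 4); write m = 4s+3.
Then (4s+3)^4 + 19(4s+3)^2 - 12(4s+3) + 12 = 256s^4 + 768s^3 + 1168s^2 + 840s + 228 = 4(64s^4 + 192s^3 + 292s^2 + 210s + 57).

4(64s^4 + 192s^3 + 292s^2 + 210s + 57)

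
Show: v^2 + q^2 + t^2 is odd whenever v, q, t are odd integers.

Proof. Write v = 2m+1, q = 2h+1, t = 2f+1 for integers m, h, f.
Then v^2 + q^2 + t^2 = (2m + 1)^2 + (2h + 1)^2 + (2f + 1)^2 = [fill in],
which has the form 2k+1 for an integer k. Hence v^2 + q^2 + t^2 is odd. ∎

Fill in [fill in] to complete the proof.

Expanding: (2m + 1)^2 + (2h + 1)^2 + (2f + 1)^2 = 4f^2 + 4f + 4h^2 + 4h + 4m^2 + 4m + 3.
Every term except the constant is even, so this is 2(2f^2 + 2f + 2h^2 + 2h + 2m^2 + 2m + 1) + 1,
and 2f^2 + 2f + 2h^2 + 2h + 2m^2 + 2m + 1 ∈ ℤ gives the required form.

2(2f^2 + 2f + 2h^2 + 2h + 2m^2 + 2m + 1) + 1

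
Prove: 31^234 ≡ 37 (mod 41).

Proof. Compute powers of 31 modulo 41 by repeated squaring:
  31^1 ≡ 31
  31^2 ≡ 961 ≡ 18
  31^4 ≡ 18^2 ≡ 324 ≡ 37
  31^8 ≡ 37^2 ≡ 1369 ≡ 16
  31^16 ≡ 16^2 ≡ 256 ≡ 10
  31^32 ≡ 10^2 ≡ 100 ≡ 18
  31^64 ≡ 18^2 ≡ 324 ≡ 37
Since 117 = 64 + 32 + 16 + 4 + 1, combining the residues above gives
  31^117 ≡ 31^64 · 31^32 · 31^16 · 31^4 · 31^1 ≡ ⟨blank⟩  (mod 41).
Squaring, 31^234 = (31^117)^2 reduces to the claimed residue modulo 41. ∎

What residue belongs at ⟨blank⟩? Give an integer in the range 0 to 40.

31^64 · 31^32 · 31^16 · 31^4 · 31^1 ≡ 37 · 18 · 10 · 37 · 31 = 7639020.
7639020 mod 41 = 23, so 31^117 ≡ 23 (mod 41).

23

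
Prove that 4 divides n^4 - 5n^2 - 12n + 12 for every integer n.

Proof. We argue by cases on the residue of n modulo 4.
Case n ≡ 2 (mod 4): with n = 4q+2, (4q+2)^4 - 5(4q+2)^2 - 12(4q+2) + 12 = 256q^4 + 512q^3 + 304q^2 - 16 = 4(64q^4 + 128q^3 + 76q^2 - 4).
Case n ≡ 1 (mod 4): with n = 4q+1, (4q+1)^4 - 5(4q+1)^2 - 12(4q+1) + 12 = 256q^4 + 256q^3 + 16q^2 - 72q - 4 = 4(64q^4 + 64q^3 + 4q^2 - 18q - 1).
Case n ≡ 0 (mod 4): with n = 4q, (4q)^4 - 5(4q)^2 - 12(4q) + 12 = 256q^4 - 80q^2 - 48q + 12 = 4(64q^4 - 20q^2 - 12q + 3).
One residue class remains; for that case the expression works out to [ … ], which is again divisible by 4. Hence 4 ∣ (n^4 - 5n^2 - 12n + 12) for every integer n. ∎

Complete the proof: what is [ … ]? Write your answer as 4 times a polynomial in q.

The residues treated are {2, 1, 0}, so the missing case is n ≡ 3 (mod 4); write n = 4q+3.
Then (4q+3)^4 - 5(4q+3)^2 - 12(4q+3) + 12 = 256q^4 + 768q^3 + 784q^2 + 264q + 12 = 4(64q^4 + 192q^3 + 196q^2 + 66q + 3).

4(64q^4 + 192q^3 + 196q^2 + 66q + 3)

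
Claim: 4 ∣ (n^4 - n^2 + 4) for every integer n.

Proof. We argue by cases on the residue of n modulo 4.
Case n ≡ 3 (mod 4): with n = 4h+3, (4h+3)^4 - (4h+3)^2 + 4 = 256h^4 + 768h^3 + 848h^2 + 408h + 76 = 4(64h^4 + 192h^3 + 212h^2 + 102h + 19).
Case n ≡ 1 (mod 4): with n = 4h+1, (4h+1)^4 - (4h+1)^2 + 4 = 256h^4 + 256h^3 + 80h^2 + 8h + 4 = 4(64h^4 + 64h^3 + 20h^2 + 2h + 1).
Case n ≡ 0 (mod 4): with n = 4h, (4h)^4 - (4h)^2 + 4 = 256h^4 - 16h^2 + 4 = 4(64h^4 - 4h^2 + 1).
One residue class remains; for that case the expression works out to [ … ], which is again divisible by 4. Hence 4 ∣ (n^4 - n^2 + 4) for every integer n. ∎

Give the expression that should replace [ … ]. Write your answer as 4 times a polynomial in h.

Only n ≡ 2 (mod 4) is unaccounted for. Put n = 4h+2:
(4h+2)^4 - (4h+2)^2 + 4 expands to 256h^4 + 512h^3 + 368h^2 + 112h + 16,
and factoring out 4 leaves 4(64h^4 + 128h^3 + 92h^2 + 28h + 4).

4(64h^4 + 128h^3 + 92h^2 + 28h + 4)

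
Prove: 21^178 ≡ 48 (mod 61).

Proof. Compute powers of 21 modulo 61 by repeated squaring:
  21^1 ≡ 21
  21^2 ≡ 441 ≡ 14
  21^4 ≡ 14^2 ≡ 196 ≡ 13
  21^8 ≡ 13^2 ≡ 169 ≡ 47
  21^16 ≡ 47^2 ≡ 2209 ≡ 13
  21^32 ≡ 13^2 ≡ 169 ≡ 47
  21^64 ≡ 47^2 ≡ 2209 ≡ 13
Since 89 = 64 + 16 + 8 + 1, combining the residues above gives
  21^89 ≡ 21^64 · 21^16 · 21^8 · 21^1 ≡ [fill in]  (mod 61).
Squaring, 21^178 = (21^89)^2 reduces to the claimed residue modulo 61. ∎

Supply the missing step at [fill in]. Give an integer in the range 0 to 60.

Multiply the listed residues: 13 · 13 · 47 · 21 = 169 → 7943 → 166803.
Reducing modulo 61: 166803 = 2734·61 + 29, so 21^89 ≡ 29.

29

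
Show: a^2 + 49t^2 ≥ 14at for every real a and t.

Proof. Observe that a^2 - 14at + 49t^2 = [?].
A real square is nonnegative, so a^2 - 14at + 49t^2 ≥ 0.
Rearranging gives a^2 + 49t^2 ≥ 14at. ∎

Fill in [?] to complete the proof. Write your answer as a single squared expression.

a^2 - 14at + 49t^2 is a perfect-square trinomial: the outer terms are (a)^2 and (7t)^2, and the cross term is -2·a·7t.
So a^2 - 14at + 49t^2 = (a - 7t)^2 ≥ 0.

(a - 7t)^2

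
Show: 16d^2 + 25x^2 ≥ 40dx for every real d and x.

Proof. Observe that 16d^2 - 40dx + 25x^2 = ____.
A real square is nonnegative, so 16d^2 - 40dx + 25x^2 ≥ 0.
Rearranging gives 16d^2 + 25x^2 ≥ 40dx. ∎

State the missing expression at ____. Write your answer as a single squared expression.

(4d - 5x)^2

The leading and trailing coefficients are 4^2 and 5^2, and 40 = 2·4·5, so the trinomial is (4d - 5x)^2.
Hence 16d^2 - 40dx + 25x^2 ≥ 0.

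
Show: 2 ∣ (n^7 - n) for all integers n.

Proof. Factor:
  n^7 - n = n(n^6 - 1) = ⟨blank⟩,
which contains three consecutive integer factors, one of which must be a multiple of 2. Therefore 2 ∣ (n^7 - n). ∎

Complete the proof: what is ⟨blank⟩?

n^6 - 1 = (n^2 - 1)(n^4 + n^2 + 1), and n^2 - 1 = (n-1)(n+1).
So n(n^6 - 1) = (n - 1)n(n + 1)(n^4 + n^2 + 1).

(n - 1)n(n + 1)(n^4 + n^2 + 1)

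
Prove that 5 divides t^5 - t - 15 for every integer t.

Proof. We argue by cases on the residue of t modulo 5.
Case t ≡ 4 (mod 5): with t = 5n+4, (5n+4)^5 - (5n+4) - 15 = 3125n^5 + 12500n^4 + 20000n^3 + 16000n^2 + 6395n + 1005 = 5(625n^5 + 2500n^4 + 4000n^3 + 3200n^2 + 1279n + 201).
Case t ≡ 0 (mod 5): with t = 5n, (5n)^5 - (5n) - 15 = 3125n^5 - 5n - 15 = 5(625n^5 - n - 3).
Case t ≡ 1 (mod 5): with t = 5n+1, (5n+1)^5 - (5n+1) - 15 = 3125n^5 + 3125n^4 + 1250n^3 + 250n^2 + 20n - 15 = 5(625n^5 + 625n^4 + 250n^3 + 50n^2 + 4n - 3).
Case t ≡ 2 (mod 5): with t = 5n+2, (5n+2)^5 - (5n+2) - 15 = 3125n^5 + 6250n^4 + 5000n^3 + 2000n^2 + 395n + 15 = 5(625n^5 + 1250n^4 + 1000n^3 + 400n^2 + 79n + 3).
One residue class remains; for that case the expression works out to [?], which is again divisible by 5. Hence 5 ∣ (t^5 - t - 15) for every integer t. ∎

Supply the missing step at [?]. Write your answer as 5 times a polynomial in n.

Only t ≡ 3 (mod 5) is unaccounted for. Put t = 5n+3:
(5n+3)^5 - (5n+3) - 15 expands to 3125n^5 + 9375n^4 + 11250n^3 + 6750n^2 + 2020n + 225,
and factoring out 5 leaves 5(625n^5 + 1875n^4 + 2250n^3 + 1350n^2 + 404n + 45).

5(625n^5 + 1875n^4 + 2250n^3 + 1350n^2 + 404n + 45)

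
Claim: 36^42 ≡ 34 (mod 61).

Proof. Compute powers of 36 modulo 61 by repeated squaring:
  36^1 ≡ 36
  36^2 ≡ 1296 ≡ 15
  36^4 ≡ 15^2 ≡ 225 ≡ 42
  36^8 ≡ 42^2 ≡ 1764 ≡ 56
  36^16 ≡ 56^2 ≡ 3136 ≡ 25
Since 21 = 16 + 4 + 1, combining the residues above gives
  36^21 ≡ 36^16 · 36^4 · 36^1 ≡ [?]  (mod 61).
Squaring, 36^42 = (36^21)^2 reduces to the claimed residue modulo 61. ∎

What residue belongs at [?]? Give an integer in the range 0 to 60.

Multiply the listed residues: 25 · 42 · 36 = 1050 → 37800.
Reducing modulo 61: 37800 = 619·61 + 41, so 36^21 ≡ 41.

41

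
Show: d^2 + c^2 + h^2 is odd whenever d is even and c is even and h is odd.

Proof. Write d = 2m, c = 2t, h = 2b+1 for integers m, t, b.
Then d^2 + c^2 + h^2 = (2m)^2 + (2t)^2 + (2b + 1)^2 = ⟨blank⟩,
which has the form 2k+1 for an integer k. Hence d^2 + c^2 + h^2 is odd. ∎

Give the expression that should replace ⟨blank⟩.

(2m)^2 + (2t)^2 + (2b + 1)^2 = 4b^2 + 4b + 4m^2 + 4t^2 + 1
= 2(2b^2 + 2b + 2m^2 + 2t^2) + 1.
Since 2b^2 + 2b + 2m^2 + 2t^2 is an integer, the sum of squares is of the form 2k+1 for an integer k.

2(2b^2 + 2b + 2m^2 + 2t^2) + 1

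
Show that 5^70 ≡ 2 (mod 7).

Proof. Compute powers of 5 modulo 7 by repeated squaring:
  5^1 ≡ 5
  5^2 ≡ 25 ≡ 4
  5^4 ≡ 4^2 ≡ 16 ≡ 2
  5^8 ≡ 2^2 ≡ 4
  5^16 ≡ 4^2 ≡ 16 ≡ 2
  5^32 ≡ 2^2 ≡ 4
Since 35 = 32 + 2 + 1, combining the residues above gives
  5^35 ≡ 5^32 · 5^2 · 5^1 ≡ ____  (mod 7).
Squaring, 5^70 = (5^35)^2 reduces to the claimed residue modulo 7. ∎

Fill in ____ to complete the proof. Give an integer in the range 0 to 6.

3

Multiply the listed residues: 4 · 4 · 5 = 16 → 80.
Reducing modulo 7: 80 = 11·7 + 3, so 5^35 ≡ 3.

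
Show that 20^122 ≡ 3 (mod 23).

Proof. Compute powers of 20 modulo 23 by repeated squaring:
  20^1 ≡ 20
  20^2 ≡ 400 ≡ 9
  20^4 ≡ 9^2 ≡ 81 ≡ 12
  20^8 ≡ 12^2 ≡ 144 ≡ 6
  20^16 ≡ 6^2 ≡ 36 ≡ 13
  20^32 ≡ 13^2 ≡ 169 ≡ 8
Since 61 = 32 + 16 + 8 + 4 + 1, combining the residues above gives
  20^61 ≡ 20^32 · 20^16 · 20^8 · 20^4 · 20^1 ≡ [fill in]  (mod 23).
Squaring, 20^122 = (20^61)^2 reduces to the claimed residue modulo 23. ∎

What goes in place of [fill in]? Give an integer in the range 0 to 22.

7

Multiply the listed residues: 8 · 13 · 6 · 12 · 20 = 104 → 624 → 7488 → 149760.
Reducing modulo 23: 149760 = 6511·23 + 7, so 20^61 ≡ 7.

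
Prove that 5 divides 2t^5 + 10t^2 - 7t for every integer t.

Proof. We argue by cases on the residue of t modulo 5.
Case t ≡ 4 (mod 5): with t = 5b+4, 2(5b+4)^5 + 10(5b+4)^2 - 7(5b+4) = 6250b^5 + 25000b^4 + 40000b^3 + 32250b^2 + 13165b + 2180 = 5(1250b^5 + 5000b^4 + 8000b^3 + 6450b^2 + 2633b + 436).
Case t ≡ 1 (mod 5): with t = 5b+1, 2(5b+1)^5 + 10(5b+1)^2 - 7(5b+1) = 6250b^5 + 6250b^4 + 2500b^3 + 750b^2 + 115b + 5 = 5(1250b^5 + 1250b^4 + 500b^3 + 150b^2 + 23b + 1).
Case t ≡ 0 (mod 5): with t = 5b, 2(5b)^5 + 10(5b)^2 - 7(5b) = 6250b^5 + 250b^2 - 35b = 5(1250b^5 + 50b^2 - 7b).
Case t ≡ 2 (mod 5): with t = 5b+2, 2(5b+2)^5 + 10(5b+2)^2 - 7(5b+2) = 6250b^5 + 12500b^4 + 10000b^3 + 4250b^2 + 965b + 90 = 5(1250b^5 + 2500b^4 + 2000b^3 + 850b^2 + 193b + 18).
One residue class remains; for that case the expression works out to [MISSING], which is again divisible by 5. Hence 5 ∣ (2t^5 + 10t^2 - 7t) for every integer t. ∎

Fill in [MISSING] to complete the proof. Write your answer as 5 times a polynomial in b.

5(1250b^5 + 3750b^4 + 4500b^3 + 2750b^2 + 863b + 111)

The residues treated are {4, 1, 0, 2}, so the missing case is t ≡ 3 (mod 5); write t = 5b+3.
Then 2(5b+3)^5 + 10(5b+3)^2 - 7(5b+3) = 6250b^5 + 18750b^4 + 22500b^3 + 13750b^2 + 4315b + 555 = 5(1250b^5 + 3750b^4 + 4500b^3 + 2750b^2 + 863b + 111).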